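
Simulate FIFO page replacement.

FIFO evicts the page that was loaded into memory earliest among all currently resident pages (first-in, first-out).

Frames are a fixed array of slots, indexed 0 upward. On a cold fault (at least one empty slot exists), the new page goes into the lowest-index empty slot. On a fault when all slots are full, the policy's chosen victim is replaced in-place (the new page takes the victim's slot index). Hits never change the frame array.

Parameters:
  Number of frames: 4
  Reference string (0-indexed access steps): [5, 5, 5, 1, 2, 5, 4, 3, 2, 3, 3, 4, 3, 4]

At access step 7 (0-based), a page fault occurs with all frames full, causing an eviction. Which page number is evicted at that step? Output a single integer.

Step 0: ref 5 -> FAULT, frames=[5,-,-,-]
Step 1: ref 5 -> HIT, frames=[5,-,-,-]
Step 2: ref 5 -> HIT, frames=[5,-,-,-]
Step 3: ref 1 -> FAULT, frames=[5,1,-,-]
Step 4: ref 2 -> FAULT, frames=[5,1,2,-]
Step 5: ref 5 -> HIT, frames=[5,1,2,-]
Step 6: ref 4 -> FAULT, frames=[5,1,2,4]
Step 7: ref 3 -> FAULT, evict 5, frames=[3,1,2,4]
At step 7: evicted page 5

Answer: 5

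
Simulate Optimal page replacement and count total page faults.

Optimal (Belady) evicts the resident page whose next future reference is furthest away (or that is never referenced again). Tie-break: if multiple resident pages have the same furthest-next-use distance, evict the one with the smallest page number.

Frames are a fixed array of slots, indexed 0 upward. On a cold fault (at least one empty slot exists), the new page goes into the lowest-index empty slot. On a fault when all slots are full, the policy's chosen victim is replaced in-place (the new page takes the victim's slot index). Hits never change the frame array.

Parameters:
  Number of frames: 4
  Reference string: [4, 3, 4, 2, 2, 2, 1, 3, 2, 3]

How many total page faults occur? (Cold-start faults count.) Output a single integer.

Answer: 4

Derivation:
Step 0: ref 4 → FAULT, frames=[4,-,-,-]
Step 1: ref 3 → FAULT, frames=[4,3,-,-]
Step 2: ref 4 → HIT, frames=[4,3,-,-]
Step 3: ref 2 → FAULT, frames=[4,3,2,-]
Step 4: ref 2 → HIT, frames=[4,3,2,-]
Step 5: ref 2 → HIT, frames=[4,3,2,-]
Step 6: ref 1 → FAULT, frames=[4,3,2,1]
Step 7: ref 3 → HIT, frames=[4,3,2,1]
Step 8: ref 2 → HIT, frames=[4,3,2,1]
Step 9: ref 3 → HIT, frames=[4,3,2,1]
Total faults: 4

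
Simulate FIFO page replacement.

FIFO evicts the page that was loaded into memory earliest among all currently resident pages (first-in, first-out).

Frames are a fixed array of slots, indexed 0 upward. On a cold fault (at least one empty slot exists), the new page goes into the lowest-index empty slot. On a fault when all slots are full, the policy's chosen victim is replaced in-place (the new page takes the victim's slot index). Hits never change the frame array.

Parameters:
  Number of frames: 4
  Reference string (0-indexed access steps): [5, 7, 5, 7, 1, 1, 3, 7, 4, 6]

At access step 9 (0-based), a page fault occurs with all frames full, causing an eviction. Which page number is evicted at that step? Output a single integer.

Step 0: ref 5 -> FAULT, frames=[5,-,-,-]
Step 1: ref 7 -> FAULT, frames=[5,7,-,-]
Step 2: ref 5 -> HIT, frames=[5,7,-,-]
Step 3: ref 7 -> HIT, frames=[5,7,-,-]
Step 4: ref 1 -> FAULT, frames=[5,7,1,-]
Step 5: ref 1 -> HIT, frames=[5,7,1,-]
Step 6: ref 3 -> FAULT, frames=[5,7,1,3]
Step 7: ref 7 -> HIT, frames=[5,7,1,3]
Step 8: ref 4 -> FAULT, evict 5, frames=[4,7,1,3]
Step 9: ref 6 -> FAULT, evict 7, frames=[4,6,1,3]
At step 9: evicted page 7

Answer: 7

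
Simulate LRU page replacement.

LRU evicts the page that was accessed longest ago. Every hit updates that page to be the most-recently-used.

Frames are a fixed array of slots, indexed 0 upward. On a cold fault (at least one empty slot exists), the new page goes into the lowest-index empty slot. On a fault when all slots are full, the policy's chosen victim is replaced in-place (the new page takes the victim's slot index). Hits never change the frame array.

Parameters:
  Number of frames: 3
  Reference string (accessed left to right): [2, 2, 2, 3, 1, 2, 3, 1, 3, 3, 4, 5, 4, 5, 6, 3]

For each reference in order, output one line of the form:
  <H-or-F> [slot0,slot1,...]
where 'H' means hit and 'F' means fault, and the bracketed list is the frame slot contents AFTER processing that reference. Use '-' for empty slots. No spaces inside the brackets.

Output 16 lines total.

F [2,-,-]
H [2,-,-]
H [2,-,-]
F [2,3,-]
F [2,3,1]
H [2,3,1]
H [2,3,1]
H [2,3,1]
H [2,3,1]
H [2,3,1]
F [4,3,1]
F [4,3,5]
H [4,3,5]
H [4,3,5]
F [4,6,5]
F [3,6,5]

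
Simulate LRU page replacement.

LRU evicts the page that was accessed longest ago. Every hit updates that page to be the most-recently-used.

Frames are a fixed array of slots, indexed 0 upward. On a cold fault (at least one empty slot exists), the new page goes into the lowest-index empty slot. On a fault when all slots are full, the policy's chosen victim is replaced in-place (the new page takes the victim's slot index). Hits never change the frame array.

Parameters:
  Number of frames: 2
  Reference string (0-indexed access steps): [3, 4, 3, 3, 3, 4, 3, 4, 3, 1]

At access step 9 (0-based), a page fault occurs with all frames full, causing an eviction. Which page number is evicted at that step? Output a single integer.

Step 0: ref 3 -> FAULT, frames=[3,-]
Step 1: ref 4 -> FAULT, frames=[3,4]
Step 2: ref 3 -> HIT, frames=[3,4]
Step 3: ref 3 -> HIT, frames=[3,4]
Step 4: ref 3 -> HIT, frames=[3,4]
Step 5: ref 4 -> HIT, frames=[3,4]
Step 6: ref 3 -> HIT, frames=[3,4]
Step 7: ref 4 -> HIT, frames=[3,4]
Step 8: ref 3 -> HIT, frames=[3,4]
Step 9: ref 1 -> FAULT, evict 4, frames=[3,1]
At step 9: evicted page 4

Answer: 4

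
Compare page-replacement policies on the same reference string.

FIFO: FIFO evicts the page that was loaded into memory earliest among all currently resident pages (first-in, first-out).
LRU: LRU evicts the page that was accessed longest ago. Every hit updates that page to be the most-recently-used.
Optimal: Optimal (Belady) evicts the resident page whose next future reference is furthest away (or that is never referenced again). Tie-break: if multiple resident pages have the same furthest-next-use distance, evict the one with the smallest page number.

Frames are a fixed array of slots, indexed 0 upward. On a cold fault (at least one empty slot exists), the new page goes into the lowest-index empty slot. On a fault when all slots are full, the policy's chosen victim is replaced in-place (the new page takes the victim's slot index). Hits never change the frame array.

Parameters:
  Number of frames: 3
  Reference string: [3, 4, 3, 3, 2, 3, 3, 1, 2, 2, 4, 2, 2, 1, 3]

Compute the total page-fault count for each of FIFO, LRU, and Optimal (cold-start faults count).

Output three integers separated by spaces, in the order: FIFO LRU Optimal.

--- FIFO ---
  step 0: ref 3 -> FAULT, frames=[3,-,-] (faults so far: 1)
  step 1: ref 4 -> FAULT, frames=[3,4,-] (faults so far: 2)
  step 2: ref 3 -> HIT, frames=[3,4,-] (faults so far: 2)
  step 3: ref 3 -> HIT, frames=[3,4,-] (faults so far: 2)
  step 4: ref 2 -> FAULT, frames=[3,4,2] (faults so far: 3)
  step 5: ref 3 -> HIT, frames=[3,4,2] (faults so far: 3)
  step 6: ref 3 -> HIT, frames=[3,4,2] (faults so far: 3)
  step 7: ref 1 -> FAULT, evict 3, frames=[1,4,2] (faults so far: 4)
  step 8: ref 2 -> HIT, frames=[1,4,2] (faults so far: 4)
  step 9: ref 2 -> HIT, frames=[1,4,2] (faults so far: 4)
  step 10: ref 4 -> HIT, frames=[1,4,2] (faults so far: 4)
  step 11: ref 2 -> HIT, frames=[1,4,2] (faults so far: 4)
  step 12: ref 2 -> HIT, frames=[1,4,2] (faults so far: 4)
  step 13: ref 1 -> HIT, frames=[1,4,2] (faults so far: 4)
  step 14: ref 3 -> FAULT, evict 4, frames=[1,3,2] (faults so far: 5)
  FIFO total faults: 5
--- LRU ---
  step 0: ref 3 -> FAULT, frames=[3,-,-] (faults so far: 1)
  step 1: ref 4 -> FAULT, frames=[3,4,-] (faults so far: 2)
  step 2: ref 3 -> HIT, frames=[3,4,-] (faults so far: 2)
  step 3: ref 3 -> HIT, frames=[3,4,-] (faults so far: 2)
  step 4: ref 2 -> FAULT, frames=[3,4,2] (faults so far: 3)
  step 5: ref 3 -> HIT, frames=[3,4,2] (faults so far: 3)
  step 6: ref 3 -> HIT, frames=[3,4,2] (faults so far: 3)
  step 7: ref 1 -> FAULT, evict 4, frames=[3,1,2] (faults so far: 4)
  step 8: ref 2 -> HIT, frames=[3,1,2] (faults so far: 4)
  step 9: ref 2 -> HIT, frames=[3,1,2] (faults so far: 4)
  step 10: ref 4 -> FAULT, evict 3, frames=[4,1,2] (faults so far: 5)
  step 11: ref 2 -> HIT, frames=[4,1,2] (faults so far: 5)
  step 12: ref 2 -> HIT, frames=[4,1,2] (faults so far: 5)
  step 13: ref 1 -> HIT, frames=[4,1,2] (faults so far: 5)
  step 14: ref 3 -> FAULT, evict 4, frames=[3,1,2] (faults so far: 6)
  LRU total faults: 6
--- Optimal ---
  step 0: ref 3 -> FAULT, frames=[3,-,-] (faults so far: 1)
  step 1: ref 4 -> FAULT, frames=[3,4,-] (faults so far: 2)
  step 2: ref 3 -> HIT, frames=[3,4,-] (faults so far: 2)
  step 3: ref 3 -> HIT, frames=[3,4,-] (faults so far: 2)
  step 4: ref 2 -> FAULT, frames=[3,4,2] (faults so far: 3)
  step 5: ref 3 -> HIT, frames=[3,4,2] (faults so far: 3)
  step 6: ref 3 -> HIT, frames=[3,4,2] (faults so far: 3)
  step 7: ref 1 -> FAULT, evict 3, frames=[1,4,2] (faults so far: 4)
  step 8: ref 2 -> HIT, frames=[1,4,2] (faults so far: 4)
  step 9: ref 2 -> HIT, frames=[1,4,2] (faults so far: 4)
  step 10: ref 4 -> HIT, frames=[1,4,2] (faults so far: 4)
  step 11: ref 2 -> HIT, frames=[1,4,2] (faults so far: 4)
  step 12: ref 2 -> HIT, frames=[1,4,2] (faults so far: 4)
  step 13: ref 1 -> HIT, frames=[1,4,2] (faults so far: 4)
  step 14: ref 3 -> FAULT, evict 1, frames=[3,4,2] (faults so far: 5)
  Optimal total faults: 5

Answer: 5 6 5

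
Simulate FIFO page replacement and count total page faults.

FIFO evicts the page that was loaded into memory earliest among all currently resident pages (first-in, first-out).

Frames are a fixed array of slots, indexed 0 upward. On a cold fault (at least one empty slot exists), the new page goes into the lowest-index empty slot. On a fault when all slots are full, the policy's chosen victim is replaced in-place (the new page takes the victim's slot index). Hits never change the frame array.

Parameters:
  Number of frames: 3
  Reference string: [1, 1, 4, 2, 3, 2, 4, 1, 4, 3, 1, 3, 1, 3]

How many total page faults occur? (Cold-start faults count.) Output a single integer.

Step 0: ref 1 → FAULT, frames=[1,-,-]
Step 1: ref 1 → HIT, frames=[1,-,-]
Step 2: ref 4 → FAULT, frames=[1,4,-]
Step 3: ref 2 → FAULT, frames=[1,4,2]
Step 4: ref 3 → FAULT (evict 1), frames=[3,4,2]
Step 5: ref 2 → HIT, frames=[3,4,2]
Step 6: ref 4 → HIT, frames=[3,4,2]
Step 7: ref 1 → FAULT (evict 4), frames=[3,1,2]
Step 8: ref 4 → FAULT (evict 2), frames=[3,1,4]
Step 9: ref 3 → HIT, frames=[3,1,4]
Step 10: ref 1 → HIT, frames=[3,1,4]
Step 11: ref 3 → HIT, frames=[3,1,4]
Step 12: ref 1 → HIT, frames=[3,1,4]
Step 13: ref 3 → HIT, frames=[3,1,4]
Total faults: 6

Answer: 6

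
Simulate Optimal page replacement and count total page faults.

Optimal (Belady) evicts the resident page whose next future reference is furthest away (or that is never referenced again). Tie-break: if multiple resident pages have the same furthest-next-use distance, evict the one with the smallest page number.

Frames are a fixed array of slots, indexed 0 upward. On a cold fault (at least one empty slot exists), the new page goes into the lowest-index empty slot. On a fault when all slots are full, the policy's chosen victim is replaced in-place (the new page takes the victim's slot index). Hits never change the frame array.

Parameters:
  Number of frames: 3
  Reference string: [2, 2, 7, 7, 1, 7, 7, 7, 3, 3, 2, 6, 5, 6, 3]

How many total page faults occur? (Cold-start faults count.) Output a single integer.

Answer: 6

Derivation:
Step 0: ref 2 → FAULT, frames=[2,-,-]
Step 1: ref 2 → HIT, frames=[2,-,-]
Step 2: ref 7 → FAULT, frames=[2,7,-]
Step 3: ref 7 → HIT, frames=[2,7,-]
Step 4: ref 1 → FAULT, frames=[2,7,1]
Step 5: ref 7 → HIT, frames=[2,7,1]
Step 6: ref 7 → HIT, frames=[2,7,1]
Step 7: ref 7 → HIT, frames=[2,7,1]
Step 8: ref 3 → FAULT (evict 1), frames=[2,7,3]
Step 9: ref 3 → HIT, frames=[2,7,3]
Step 10: ref 2 → HIT, frames=[2,7,3]
Step 11: ref 6 → FAULT (evict 2), frames=[6,7,3]
Step 12: ref 5 → FAULT (evict 7), frames=[6,5,3]
Step 13: ref 6 → HIT, frames=[6,5,3]
Step 14: ref 3 → HIT, frames=[6,5,3]
Total faults: 6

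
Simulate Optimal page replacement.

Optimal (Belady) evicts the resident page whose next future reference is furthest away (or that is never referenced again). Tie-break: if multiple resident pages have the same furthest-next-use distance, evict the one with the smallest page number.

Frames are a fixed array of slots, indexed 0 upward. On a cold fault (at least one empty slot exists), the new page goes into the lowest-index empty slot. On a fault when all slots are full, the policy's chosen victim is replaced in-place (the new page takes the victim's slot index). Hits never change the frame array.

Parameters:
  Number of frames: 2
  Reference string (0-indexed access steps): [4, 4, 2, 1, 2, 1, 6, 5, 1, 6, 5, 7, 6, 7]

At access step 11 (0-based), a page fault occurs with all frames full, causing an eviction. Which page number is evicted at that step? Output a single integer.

Step 0: ref 4 -> FAULT, frames=[4,-]
Step 1: ref 4 -> HIT, frames=[4,-]
Step 2: ref 2 -> FAULT, frames=[4,2]
Step 3: ref 1 -> FAULT, evict 4, frames=[1,2]
Step 4: ref 2 -> HIT, frames=[1,2]
Step 5: ref 1 -> HIT, frames=[1,2]
Step 6: ref 6 -> FAULT, evict 2, frames=[1,6]
Step 7: ref 5 -> FAULT, evict 6, frames=[1,5]
Step 8: ref 1 -> HIT, frames=[1,5]
Step 9: ref 6 -> FAULT, evict 1, frames=[6,5]
Step 10: ref 5 -> HIT, frames=[6,5]
Step 11: ref 7 -> FAULT, evict 5, frames=[6,7]
At step 11: evicted page 5

Answer: 5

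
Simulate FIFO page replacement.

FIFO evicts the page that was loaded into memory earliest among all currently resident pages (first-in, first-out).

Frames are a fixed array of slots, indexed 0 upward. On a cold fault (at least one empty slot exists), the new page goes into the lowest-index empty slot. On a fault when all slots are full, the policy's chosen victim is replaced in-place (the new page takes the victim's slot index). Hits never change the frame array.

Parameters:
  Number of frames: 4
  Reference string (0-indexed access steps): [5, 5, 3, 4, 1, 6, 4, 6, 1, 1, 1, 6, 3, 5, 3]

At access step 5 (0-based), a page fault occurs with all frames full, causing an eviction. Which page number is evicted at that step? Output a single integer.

Answer: 5

Derivation:
Step 0: ref 5 -> FAULT, frames=[5,-,-,-]
Step 1: ref 5 -> HIT, frames=[5,-,-,-]
Step 2: ref 3 -> FAULT, frames=[5,3,-,-]
Step 3: ref 4 -> FAULT, frames=[5,3,4,-]
Step 4: ref 1 -> FAULT, frames=[5,3,4,1]
Step 5: ref 6 -> FAULT, evict 5, frames=[6,3,4,1]
At step 5: evicted page 5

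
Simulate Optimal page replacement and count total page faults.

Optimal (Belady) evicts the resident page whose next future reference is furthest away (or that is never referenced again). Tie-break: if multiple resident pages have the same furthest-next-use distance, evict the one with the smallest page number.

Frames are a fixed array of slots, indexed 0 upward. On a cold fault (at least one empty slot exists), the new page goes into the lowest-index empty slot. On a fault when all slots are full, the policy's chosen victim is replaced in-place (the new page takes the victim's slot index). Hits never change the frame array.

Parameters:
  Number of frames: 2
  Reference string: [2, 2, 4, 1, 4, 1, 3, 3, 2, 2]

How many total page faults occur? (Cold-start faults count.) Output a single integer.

Step 0: ref 2 → FAULT, frames=[2,-]
Step 1: ref 2 → HIT, frames=[2,-]
Step 2: ref 4 → FAULT, frames=[2,4]
Step 3: ref 1 → FAULT (evict 2), frames=[1,4]
Step 4: ref 4 → HIT, frames=[1,4]
Step 5: ref 1 → HIT, frames=[1,4]
Step 6: ref 3 → FAULT (evict 1), frames=[3,4]
Step 7: ref 3 → HIT, frames=[3,4]
Step 8: ref 2 → FAULT (evict 3), frames=[2,4]
Step 9: ref 2 → HIT, frames=[2,4]
Total faults: 5

Answer: 5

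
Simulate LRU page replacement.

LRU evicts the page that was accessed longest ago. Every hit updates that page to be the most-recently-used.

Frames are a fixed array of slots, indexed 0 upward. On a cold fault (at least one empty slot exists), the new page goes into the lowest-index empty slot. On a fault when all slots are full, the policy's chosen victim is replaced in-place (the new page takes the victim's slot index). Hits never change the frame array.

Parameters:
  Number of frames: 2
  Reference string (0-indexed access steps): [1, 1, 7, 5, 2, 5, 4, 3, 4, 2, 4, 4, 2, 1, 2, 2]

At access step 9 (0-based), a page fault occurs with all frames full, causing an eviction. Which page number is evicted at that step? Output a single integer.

Step 0: ref 1 -> FAULT, frames=[1,-]
Step 1: ref 1 -> HIT, frames=[1,-]
Step 2: ref 7 -> FAULT, frames=[1,7]
Step 3: ref 5 -> FAULT, evict 1, frames=[5,7]
Step 4: ref 2 -> FAULT, evict 7, frames=[5,2]
Step 5: ref 5 -> HIT, frames=[5,2]
Step 6: ref 4 -> FAULT, evict 2, frames=[5,4]
Step 7: ref 3 -> FAULT, evict 5, frames=[3,4]
Step 8: ref 4 -> HIT, frames=[3,4]
Step 9: ref 2 -> FAULT, evict 3, frames=[2,4]
At step 9: evicted page 3

Answer: 3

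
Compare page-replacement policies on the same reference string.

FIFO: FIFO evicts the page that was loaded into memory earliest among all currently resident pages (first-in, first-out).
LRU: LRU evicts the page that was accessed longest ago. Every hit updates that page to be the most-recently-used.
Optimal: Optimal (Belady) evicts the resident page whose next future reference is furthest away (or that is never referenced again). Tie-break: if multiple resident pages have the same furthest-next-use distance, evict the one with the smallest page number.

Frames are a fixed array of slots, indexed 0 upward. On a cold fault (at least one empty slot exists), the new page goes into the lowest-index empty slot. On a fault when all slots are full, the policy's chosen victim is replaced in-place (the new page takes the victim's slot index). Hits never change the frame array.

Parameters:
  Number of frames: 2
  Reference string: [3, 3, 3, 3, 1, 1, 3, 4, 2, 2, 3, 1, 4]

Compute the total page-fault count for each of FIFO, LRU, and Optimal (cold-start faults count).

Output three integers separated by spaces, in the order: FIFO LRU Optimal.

Answer: 7 7 6

Derivation:
--- FIFO ---
  step 0: ref 3 -> FAULT, frames=[3,-] (faults so far: 1)
  step 1: ref 3 -> HIT, frames=[3,-] (faults so far: 1)
  step 2: ref 3 -> HIT, frames=[3,-] (faults so far: 1)
  step 3: ref 3 -> HIT, frames=[3,-] (faults so far: 1)
  step 4: ref 1 -> FAULT, frames=[3,1] (faults so far: 2)
  step 5: ref 1 -> HIT, frames=[3,1] (faults so far: 2)
  step 6: ref 3 -> HIT, frames=[3,1] (faults so far: 2)
  step 7: ref 4 -> FAULT, evict 3, frames=[4,1] (faults so far: 3)
  step 8: ref 2 -> FAULT, evict 1, frames=[4,2] (faults so far: 4)
  step 9: ref 2 -> HIT, frames=[4,2] (faults so far: 4)
  step 10: ref 3 -> FAULT, evict 4, frames=[3,2] (faults so far: 5)
  step 11: ref 1 -> FAULT, evict 2, frames=[3,1] (faults so far: 6)
  step 12: ref 4 -> FAULT, evict 3, frames=[4,1] (faults so far: 7)
  FIFO total faults: 7
--- LRU ---
  step 0: ref 3 -> FAULT, frames=[3,-] (faults so far: 1)
  step 1: ref 3 -> HIT, frames=[3,-] (faults so far: 1)
  step 2: ref 3 -> HIT, frames=[3,-] (faults so far: 1)
  step 3: ref 3 -> HIT, frames=[3,-] (faults so far: 1)
  step 4: ref 1 -> FAULT, frames=[3,1] (faults so far: 2)
  step 5: ref 1 -> HIT, frames=[3,1] (faults so far: 2)
  step 6: ref 3 -> HIT, frames=[3,1] (faults so far: 2)
  step 7: ref 4 -> FAULT, evict 1, frames=[3,4] (faults so far: 3)
  step 8: ref 2 -> FAULT, evict 3, frames=[2,4] (faults so far: 4)
  step 9: ref 2 -> HIT, frames=[2,4] (faults so far: 4)
  step 10: ref 3 -> FAULT, evict 4, frames=[2,3] (faults so far: 5)
  step 11: ref 1 -> FAULT, evict 2, frames=[1,3] (faults so far: 6)
  step 12: ref 4 -> FAULT, evict 3, frames=[1,4] (faults so far: 7)
  LRU total faults: 7
--- Optimal ---
  step 0: ref 3 -> FAULT, frames=[3,-] (faults so far: 1)
  step 1: ref 3 -> HIT, frames=[3,-] (faults so far: 1)
  step 2: ref 3 -> HIT, frames=[3,-] (faults so far: 1)
  step 3: ref 3 -> HIT, frames=[3,-] (faults so far: 1)
  step 4: ref 1 -> FAULT, frames=[3,1] (faults so far: 2)
  step 5: ref 1 -> HIT, frames=[3,1] (faults so far: 2)
  step 6: ref 3 -> HIT, frames=[3,1] (faults so far: 2)
  step 7: ref 4 -> FAULT, evict 1, frames=[3,4] (faults so far: 3)
  step 8: ref 2 -> FAULT, evict 4, frames=[3,2] (faults so far: 4)
  step 9: ref 2 -> HIT, frames=[3,2] (faults so far: 4)
  step 10: ref 3 -> HIT, frames=[3,2] (faults so far: 4)
  step 11: ref 1 -> FAULT, evict 2, frames=[3,1] (faults so far: 5)
  step 12: ref 4 -> FAULT, evict 1, frames=[3,4] (faults so far: 6)
  Optimal total faults: 6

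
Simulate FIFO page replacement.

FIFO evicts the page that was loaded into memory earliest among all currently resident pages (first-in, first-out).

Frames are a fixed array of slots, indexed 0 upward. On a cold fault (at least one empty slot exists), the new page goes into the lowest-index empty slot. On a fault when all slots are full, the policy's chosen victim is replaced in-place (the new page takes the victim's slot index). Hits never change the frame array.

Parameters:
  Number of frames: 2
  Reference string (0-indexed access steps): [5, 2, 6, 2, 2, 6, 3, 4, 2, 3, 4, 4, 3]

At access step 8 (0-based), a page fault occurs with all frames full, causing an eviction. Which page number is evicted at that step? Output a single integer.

Answer: 3

Derivation:
Step 0: ref 5 -> FAULT, frames=[5,-]
Step 1: ref 2 -> FAULT, frames=[5,2]
Step 2: ref 6 -> FAULT, evict 5, frames=[6,2]
Step 3: ref 2 -> HIT, frames=[6,2]
Step 4: ref 2 -> HIT, frames=[6,2]
Step 5: ref 6 -> HIT, frames=[6,2]
Step 6: ref 3 -> FAULT, evict 2, frames=[6,3]
Step 7: ref 4 -> FAULT, evict 6, frames=[4,3]
Step 8: ref 2 -> FAULT, evict 3, frames=[4,2]
At step 8: evicted page 3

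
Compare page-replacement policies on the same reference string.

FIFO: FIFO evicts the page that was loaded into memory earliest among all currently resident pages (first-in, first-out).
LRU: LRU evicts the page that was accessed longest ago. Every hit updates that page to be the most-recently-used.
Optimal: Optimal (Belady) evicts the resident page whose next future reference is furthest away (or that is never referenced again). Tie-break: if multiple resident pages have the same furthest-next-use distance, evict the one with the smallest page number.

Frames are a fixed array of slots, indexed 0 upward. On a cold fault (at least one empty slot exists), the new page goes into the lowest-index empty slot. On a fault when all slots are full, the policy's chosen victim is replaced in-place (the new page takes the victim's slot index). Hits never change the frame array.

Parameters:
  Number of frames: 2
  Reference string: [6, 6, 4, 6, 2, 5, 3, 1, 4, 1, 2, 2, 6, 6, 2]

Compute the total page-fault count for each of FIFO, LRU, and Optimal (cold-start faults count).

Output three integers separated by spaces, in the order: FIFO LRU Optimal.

Answer: 9 9 8

Derivation:
--- FIFO ---
  step 0: ref 6 -> FAULT, frames=[6,-] (faults so far: 1)
  step 1: ref 6 -> HIT, frames=[6,-] (faults so far: 1)
  step 2: ref 4 -> FAULT, frames=[6,4] (faults so far: 2)
  step 3: ref 6 -> HIT, frames=[6,4] (faults so far: 2)
  step 4: ref 2 -> FAULT, evict 6, frames=[2,4] (faults so far: 3)
  step 5: ref 5 -> FAULT, evict 4, frames=[2,5] (faults so far: 4)
  step 6: ref 3 -> FAULT, evict 2, frames=[3,5] (faults so far: 5)
  step 7: ref 1 -> FAULT, evict 5, frames=[3,1] (faults so far: 6)
  step 8: ref 4 -> FAULT, evict 3, frames=[4,1] (faults so far: 7)
  step 9: ref 1 -> HIT, frames=[4,1] (faults so far: 7)
  step 10: ref 2 -> FAULT, evict 1, frames=[4,2] (faults so far: 8)
  step 11: ref 2 -> HIT, frames=[4,2] (faults so far: 8)
  step 12: ref 6 -> FAULT, evict 4, frames=[6,2] (faults so far: 9)
  step 13: ref 6 -> HIT, frames=[6,2] (faults so far: 9)
  step 14: ref 2 -> HIT, frames=[6,2] (faults so far: 9)
  FIFO total faults: 9
--- LRU ---
  step 0: ref 6 -> FAULT, frames=[6,-] (faults so far: 1)
  step 1: ref 6 -> HIT, frames=[6,-] (faults so far: 1)
  step 2: ref 4 -> FAULT, frames=[6,4] (faults so far: 2)
  step 3: ref 6 -> HIT, frames=[6,4] (faults so far: 2)
  step 4: ref 2 -> FAULT, evict 4, frames=[6,2] (faults so far: 3)
  step 5: ref 5 -> FAULT, evict 6, frames=[5,2] (faults so far: 4)
  step 6: ref 3 -> FAULT, evict 2, frames=[5,3] (faults so far: 5)
  step 7: ref 1 -> FAULT, evict 5, frames=[1,3] (faults so far: 6)
  step 8: ref 4 -> FAULT, evict 3, frames=[1,4] (faults so far: 7)
  step 9: ref 1 -> HIT, frames=[1,4] (faults so far: 7)
  step 10: ref 2 -> FAULT, evict 4, frames=[1,2] (faults so far: 8)
  step 11: ref 2 -> HIT, frames=[1,2] (faults so far: 8)
  step 12: ref 6 -> FAULT, evict 1, frames=[6,2] (faults so far: 9)
  step 13: ref 6 -> HIT, frames=[6,2] (faults so far: 9)
  step 14: ref 2 -> HIT, frames=[6,2] (faults so far: 9)
  LRU total faults: 9
--- Optimal ---
  step 0: ref 6 -> FAULT, frames=[6,-] (faults so far: 1)
  step 1: ref 6 -> HIT, frames=[6,-] (faults so far: 1)
  step 2: ref 4 -> FAULT, frames=[6,4] (faults so far: 2)
  step 3: ref 6 -> HIT, frames=[6,4] (faults so far: 2)
  step 4: ref 2 -> FAULT, evict 6, frames=[2,4] (faults so far: 3)
  step 5: ref 5 -> FAULT, evict 2, frames=[5,4] (faults so far: 4)
  step 6: ref 3 -> FAULT, evict 5, frames=[3,4] (faults so far: 5)
  step 7: ref 1 -> FAULT, evict 3, frames=[1,4] (faults so far: 6)
  step 8: ref 4 -> HIT, frames=[1,4] (faults so far: 6)
  step 9: ref 1 -> HIT, frames=[1,4] (faults so far: 6)
  step 10: ref 2 -> FAULT, evict 1, frames=[2,4] (faults so far: 7)
  step 11: ref 2 -> HIT, frames=[2,4] (faults so far: 7)
  step 12: ref 6 -> FAULT, evict 4, frames=[2,6] (faults so far: 8)
  step 13: ref 6 -> HIT, frames=[2,6] (faults so far: 8)
  step 14: ref 2 -> HIT, frames=[2,6] (faults so far: 8)
  Optimal total faults: 8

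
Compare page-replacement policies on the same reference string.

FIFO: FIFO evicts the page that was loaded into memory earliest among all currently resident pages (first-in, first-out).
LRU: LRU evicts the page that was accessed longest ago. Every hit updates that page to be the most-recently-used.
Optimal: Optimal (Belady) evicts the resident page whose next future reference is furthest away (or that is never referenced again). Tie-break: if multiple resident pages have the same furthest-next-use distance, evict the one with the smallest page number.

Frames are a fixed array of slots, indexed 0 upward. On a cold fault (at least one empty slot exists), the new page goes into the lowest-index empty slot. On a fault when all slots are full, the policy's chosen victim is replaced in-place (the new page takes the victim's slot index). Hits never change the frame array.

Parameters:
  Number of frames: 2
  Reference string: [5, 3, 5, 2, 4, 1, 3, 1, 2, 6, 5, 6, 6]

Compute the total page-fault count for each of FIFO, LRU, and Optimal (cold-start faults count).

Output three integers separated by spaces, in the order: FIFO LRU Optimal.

--- FIFO ---
  step 0: ref 5 -> FAULT, frames=[5,-] (faults so far: 1)
  step 1: ref 3 -> FAULT, frames=[5,3] (faults so far: 2)
  step 2: ref 5 -> HIT, frames=[5,3] (faults so far: 2)
  step 3: ref 2 -> FAULT, evict 5, frames=[2,3] (faults so far: 3)
  step 4: ref 4 -> FAULT, evict 3, frames=[2,4] (faults so far: 4)
  step 5: ref 1 -> FAULT, evict 2, frames=[1,4] (faults so far: 5)
  step 6: ref 3 -> FAULT, evict 4, frames=[1,3] (faults so far: 6)
  step 7: ref 1 -> HIT, frames=[1,3] (faults so far: 6)
  step 8: ref 2 -> FAULT, evict 1, frames=[2,3] (faults so far: 7)
  step 9: ref 6 -> FAULT, evict 3, frames=[2,6] (faults so far: 8)
  step 10: ref 5 -> FAULT, evict 2, frames=[5,6] (faults so far: 9)
  step 11: ref 6 -> HIT, frames=[5,6] (faults so far: 9)
  step 12: ref 6 -> HIT, frames=[5,6] (faults so far: 9)
  FIFO total faults: 9
--- LRU ---
  step 0: ref 5 -> FAULT, frames=[5,-] (faults so far: 1)
  step 1: ref 3 -> FAULT, frames=[5,3] (faults so far: 2)
  step 2: ref 5 -> HIT, frames=[5,3] (faults so far: 2)
  step 3: ref 2 -> FAULT, evict 3, frames=[5,2] (faults so far: 3)
  step 4: ref 4 -> FAULT, evict 5, frames=[4,2] (faults so far: 4)
  step 5: ref 1 -> FAULT, evict 2, frames=[4,1] (faults so far: 5)
  step 6: ref 3 -> FAULT, evict 4, frames=[3,1] (faults so far: 6)
  step 7: ref 1 -> HIT, frames=[3,1] (faults so far: 6)
  step 8: ref 2 -> FAULT, evict 3, frames=[2,1] (faults so far: 7)
  step 9: ref 6 -> FAULT, evict 1, frames=[2,6] (faults so far: 8)
  step 10: ref 5 -> FAULT, evict 2, frames=[5,6] (faults so far: 9)
  step 11: ref 6 -> HIT, frames=[5,6] (faults so far: 9)
  step 12: ref 6 -> HIT, frames=[5,6] (faults so far: 9)
  LRU total faults: 9
--- Optimal ---
  step 0: ref 5 -> FAULT, frames=[5,-] (faults so far: 1)
  step 1: ref 3 -> FAULT, frames=[5,3] (faults so far: 2)
  step 2: ref 5 -> HIT, frames=[5,3] (faults so far: 2)
  step 3: ref 2 -> FAULT, evict 5, frames=[2,3] (faults so far: 3)
  step 4: ref 4 -> FAULT, evict 2, frames=[4,3] (faults so far: 4)
  step 5: ref 1 -> FAULT, evict 4, frames=[1,3] (faults so far: 5)
  step 6: ref 3 -> HIT, frames=[1,3] (faults so far: 5)
  step 7: ref 1 -> HIT, frames=[1,3] (faults so far: 5)
  step 8: ref 2 -> FAULT, evict 1, frames=[2,3] (faults so far: 6)
  step 9: ref 6 -> FAULT, evict 2, frames=[6,3] (faults so far: 7)
  step 10: ref 5 -> FAULT, evict 3, frames=[6,5] (faults so far: 8)
  step 11: ref 6 -> HIT, frames=[6,5] (faults so far: 8)
  step 12: ref 6 -> HIT, frames=[6,5] (faults so far: 8)
  Optimal total faults: 8

Answer: 9 9 8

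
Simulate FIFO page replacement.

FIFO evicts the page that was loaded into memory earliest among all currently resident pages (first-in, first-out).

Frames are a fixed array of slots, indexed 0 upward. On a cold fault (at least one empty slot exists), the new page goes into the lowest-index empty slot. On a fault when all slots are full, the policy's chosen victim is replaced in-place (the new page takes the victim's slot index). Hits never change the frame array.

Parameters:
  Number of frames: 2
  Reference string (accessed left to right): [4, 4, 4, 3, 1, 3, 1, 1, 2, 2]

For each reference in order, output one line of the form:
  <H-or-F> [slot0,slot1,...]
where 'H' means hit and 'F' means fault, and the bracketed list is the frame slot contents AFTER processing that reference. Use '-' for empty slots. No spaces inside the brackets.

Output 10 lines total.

F [4,-]
H [4,-]
H [4,-]
F [4,3]
F [1,3]
H [1,3]
H [1,3]
H [1,3]
F [1,2]
H [1,2]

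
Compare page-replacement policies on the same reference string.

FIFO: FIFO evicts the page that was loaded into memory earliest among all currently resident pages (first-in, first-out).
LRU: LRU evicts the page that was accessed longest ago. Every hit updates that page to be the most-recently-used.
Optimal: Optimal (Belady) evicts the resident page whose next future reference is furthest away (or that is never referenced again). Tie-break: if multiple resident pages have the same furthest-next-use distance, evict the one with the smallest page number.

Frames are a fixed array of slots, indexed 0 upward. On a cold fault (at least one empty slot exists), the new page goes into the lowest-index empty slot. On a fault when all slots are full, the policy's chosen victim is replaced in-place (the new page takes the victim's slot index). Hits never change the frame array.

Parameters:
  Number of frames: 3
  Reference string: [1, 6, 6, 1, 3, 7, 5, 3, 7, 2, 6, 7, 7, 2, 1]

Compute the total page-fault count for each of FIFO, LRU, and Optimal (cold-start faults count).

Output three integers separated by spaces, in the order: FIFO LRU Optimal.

Answer: 9 8 8

Derivation:
--- FIFO ---
  step 0: ref 1 -> FAULT, frames=[1,-,-] (faults so far: 1)
  step 1: ref 6 -> FAULT, frames=[1,6,-] (faults so far: 2)
  step 2: ref 6 -> HIT, frames=[1,6,-] (faults so far: 2)
  step 3: ref 1 -> HIT, frames=[1,6,-] (faults so far: 2)
  step 4: ref 3 -> FAULT, frames=[1,6,3] (faults so far: 3)
  step 5: ref 7 -> FAULT, evict 1, frames=[7,6,3] (faults so far: 4)
  step 6: ref 5 -> FAULT, evict 6, frames=[7,5,3] (faults so far: 5)
  step 7: ref 3 -> HIT, frames=[7,5,3] (faults so far: 5)
  step 8: ref 7 -> HIT, frames=[7,5,3] (faults so far: 5)
  step 9: ref 2 -> FAULT, evict 3, frames=[7,5,2] (faults so far: 6)
  step 10: ref 6 -> FAULT, evict 7, frames=[6,5,2] (faults so far: 7)
  step 11: ref 7 -> FAULT, evict 5, frames=[6,7,2] (faults so far: 8)
  step 12: ref 7 -> HIT, frames=[6,7,2] (faults so far: 8)
  step 13: ref 2 -> HIT, frames=[6,7,2] (faults so far: 8)
  step 14: ref 1 -> FAULT, evict 2, frames=[6,7,1] (faults so far: 9)
  FIFO total faults: 9
--- LRU ---
  step 0: ref 1 -> FAULT, frames=[1,-,-] (faults so far: 1)
  step 1: ref 6 -> FAULT, frames=[1,6,-] (faults so far: 2)
  step 2: ref 6 -> HIT, frames=[1,6,-] (faults so far: 2)
  step 3: ref 1 -> HIT, frames=[1,6,-] (faults so far: 2)
  step 4: ref 3 -> FAULT, frames=[1,6,3] (faults so far: 3)
  step 5: ref 7 -> FAULT, evict 6, frames=[1,7,3] (faults so far: 4)
  step 6: ref 5 -> FAULT, evict 1, frames=[5,7,3] (faults so far: 5)
  step 7: ref 3 -> HIT, frames=[5,7,3] (faults so far: 5)
  step 8: ref 7 -> HIT, frames=[5,7,3] (faults so far: 5)
  step 9: ref 2 -> FAULT, evict 5, frames=[2,7,3] (faults so far: 6)
  step 10: ref 6 -> FAULT, evict 3, frames=[2,7,6] (faults so far: 7)
  step 11: ref 7 -> HIT, frames=[2,7,6] (faults so far: 7)
  step 12: ref 7 -> HIT, frames=[2,7,6] (faults so far: 7)
  step 13: ref 2 -> HIT, frames=[2,7,6] (faults so far: 7)
  step 14: ref 1 -> FAULT, evict 6, frames=[2,7,1] (faults so far: 8)
  LRU total faults: 8
--- Optimal ---
  step 0: ref 1 -> FAULT, frames=[1,-,-] (faults so far: 1)
  step 1: ref 6 -> FAULT, frames=[1,6,-] (faults so far: 2)
  step 2: ref 6 -> HIT, frames=[1,6,-] (faults so far: 2)
  step 3: ref 1 -> HIT, frames=[1,6,-] (faults so far: 2)
  step 4: ref 3 -> FAULT, frames=[1,6,3] (faults so far: 3)
  step 5: ref 7 -> FAULT, evict 1, frames=[7,6,3] (faults so far: 4)
  step 6: ref 5 -> FAULT, evict 6, frames=[7,5,3] (faults so far: 5)
  step 7: ref 3 -> HIT, frames=[7,5,3] (faults so far: 5)
  step 8: ref 7 -> HIT, frames=[7,5,3] (faults so far: 5)
  step 9: ref 2 -> FAULT, evict 3, frames=[7,5,2] (faults so far: 6)
  step 10: ref 6 -> FAULT, evict 5, frames=[7,6,2] (faults so far: 7)
  step 11: ref 7 -> HIT, frames=[7,6,2] (faults so far: 7)
  step 12: ref 7 -> HIT, frames=[7,6,2] (faults so far: 7)
  step 13: ref 2 -> HIT, frames=[7,6,2] (faults so far: 7)
  step 14: ref 1 -> FAULT, evict 2, frames=[7,6,1] (faults so far: 8)
  Optimal total faults: 8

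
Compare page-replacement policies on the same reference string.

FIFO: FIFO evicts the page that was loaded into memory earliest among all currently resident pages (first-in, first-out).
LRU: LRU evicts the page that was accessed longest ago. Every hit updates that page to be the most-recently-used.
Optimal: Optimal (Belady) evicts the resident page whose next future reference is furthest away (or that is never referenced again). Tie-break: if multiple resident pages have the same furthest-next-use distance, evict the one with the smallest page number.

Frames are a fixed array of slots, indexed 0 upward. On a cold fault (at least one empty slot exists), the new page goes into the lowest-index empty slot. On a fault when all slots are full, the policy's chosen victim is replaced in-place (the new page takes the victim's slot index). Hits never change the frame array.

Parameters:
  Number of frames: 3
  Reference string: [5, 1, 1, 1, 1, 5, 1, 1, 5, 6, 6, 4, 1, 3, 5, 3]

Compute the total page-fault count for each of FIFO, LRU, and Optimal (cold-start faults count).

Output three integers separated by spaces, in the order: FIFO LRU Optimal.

--- FIFO ---
  step 0: ref 5 -> FAULT, frames=[5,-,-] (faults so far: 1)
  step 1: ref 1 -> FAULT, frames=[5,1,-] (faults so far: 2)
  step 2: ref 1 -> HIT, frames=[5,1,-] (faults so far: 2)
  step 3: ref 1 -> HIT, frames=[5,1,-] (faults so far: 2)
  step 4: ref 1 -> HIT, frames=[5,1,-] (faults so far: 2)
  step 5: ref 5 -> HIT, frames=[5,1,-] (faults so far: 2)
  step 6: ref 1 -> HIT, frames=[5,1,-] (faults so far: 2)
  step 7: ref 1 -> HIT, frames=[5,1,-] (faults so far: 2)
  step 8: ref 5 -> HIT, frames=[5,1,-] (faults so far: 2)
  step 9: ref 6 -> FAULT, frames=[5,1,6] (faults so far: 3)
  step 10: ref 6 -> HIT, frames=[5,1,6] (faults so far: 3)
  step 11: ref 4 -> FAULT, evict 5, frames=[4,1,6] (faults so far: 4)
  step 12: ref 1 -> HIT, frames=[4,1,6] (faults so far: 4)
  step 13: ref 3 -> FAULT, evict 1, frames=[4,3,6] (faults so far: 5)
  step 14: ref 5 -> FAULT, evict 6, frames=[4,3,5] (faults so far: 6)
  step 15: ref 3 -> HIT, frames=[4,3,5] (faults so far: 6)
  FIFO total faults: 6
--- LRU ---
  step 0: ref 5 -> FAULT, frames=[5,-,-] (faults so far: 1)
  step 1: ref 1 -> FAULT, frames=[5,1,-] (faults so far: 2)
  step 2: ref 1 -> HIT, frames=[5,1,-] (faults so far: 2)
  step 3: ref 1 -> HIT, frames=[5,1,-] (faults so far: 2)
  step 4: ref 1 -> HIT, frames=[5,1,-] (faults so far: 2)
  step 5: ref 5 -> HIT, frames=[5,1,-] (faults so far: 2)
  step 6: ref 1 -> HIT, frames=[5,1,-] (faults so far: 2)
  step 7: ref 1 -> HIT, frames=[5,1,-] (faults so far: 2)
  step 8: ref 5 -> HIT, frames=[5,1,-] (faults so far: 2)
  step 9: ref 6 -> FAULT, frames=[5,1,6] (faults so far: 3)
  step 10: ref 6 -> HIT, frames=[5,1,6] (faults so far: 3)
  step 11: ref 4 -> FAULT, evict 1, frames=[5,4,6] (faults so far: 4)
  step 12: ref 1 -> FAULT, evict 5, frames=[1,4,6] (faults so far: 5)
  step 13: ref 3 -> FAULT, evict 6, frames=[1,4,3] (faults so far: 6)
  step 14: ref 5 -> FAULT, evict 4, frames=[1,5,3] (faults so far: 7)
  step 15: ref 3 -> HIT, frames=[1,5,3] (faults so far: 7)
  LRU total faults: 7
--- Optimal ---
  step 0: ref 5 -> FAULT, frames=[5,-,-] (faults so far: 1)
  step 1: ref 1 -> FAULT, frames=[5,1,-] (faults so far: 2)
  step 2: ref 1 -> HIT, frames=[5,1,-] (faults so far: 2)
  step 3: ref 1 -> HIT, frames=[5,1,-] (faults so far: 2)
  step 4: ref 1 -> HIT, frames=[5,1,-] (faults so far: 2)
  step 5: ref 5 -> HIT, frames=[5,1,-] (faults so far: 2)
  step 6: ref 1 -> HIT, frames=[5,1,-] (faults so far: 2)
  step 7: ref 1 -> HIT, frames=[5,1,-] (faults so far: 2)
  step 8: ref 5 -> HIT, frames=[5,1,-] (faults so far: 2)
  step 9: ref 6 -> FAULT, frames=[5,1,6] (faults so far: 3)
  step 10: ref 6 -> HIT, frames=[5,1,6] (faults so far: 3)
  step 11: ref 4 -> FAULT, evict 6, frames=[5,1,4] (faults so far: 4)
  step 12: ref 1 -> HIT, frames=[5,1,4] (faults so far: 4)
  step 13: ref 3 -> FAULT, evict 1, frames=[5,3,4] (faults so far: 5)
  step 14: ref 5 -> HIT, frames=[5,3,4] (faults so far: 5)
  step 15: ref 3 -> HIT, frames=[5,3,4] (faults so far: 5)
  Optimal total faults: 5

Answer: 6 7 5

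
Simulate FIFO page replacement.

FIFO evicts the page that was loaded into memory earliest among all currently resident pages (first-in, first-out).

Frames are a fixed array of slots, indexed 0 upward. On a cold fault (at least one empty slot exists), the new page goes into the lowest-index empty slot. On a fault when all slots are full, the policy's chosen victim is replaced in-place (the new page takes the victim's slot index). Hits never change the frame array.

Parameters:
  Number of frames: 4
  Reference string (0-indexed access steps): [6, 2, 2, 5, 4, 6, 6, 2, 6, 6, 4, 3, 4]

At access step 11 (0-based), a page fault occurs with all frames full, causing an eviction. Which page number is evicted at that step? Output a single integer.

Step 0: ref 6 -> FAULT, frames=[6,-,-,-]
Step 1: ref 2 -> FAULT, frames=[6,2,-,-]
Step 2: ref 2 -> HIT, frames=[6,2,-,-]
Step 3: ref 5 -> FAULT, frames=[6,2,5,-]
Step 4: ref 4 -> FAULT, frames=[6,2,5,4]
Step 5: ref 6 -> HIT, frames=[6,2,5,4]
Step 6: ref 6 -> HIT, frames=[6,2,5,4]
Step 7: ref 2 -> HIT, frames=[6,2,5,4]
Step 8: ref 6 -> HIT, frames=[6,2,5,4]
Step 9: ref 6 -> HIT, frames=[6,2,5,4]
Step 10: ref 4 -> HIT, frames=[6,2,5,4]
Step 11: ref 3 -> FAULT, evict 6, frames=[3,2,5,4]
At step 11: evicted page 6

Answer: 6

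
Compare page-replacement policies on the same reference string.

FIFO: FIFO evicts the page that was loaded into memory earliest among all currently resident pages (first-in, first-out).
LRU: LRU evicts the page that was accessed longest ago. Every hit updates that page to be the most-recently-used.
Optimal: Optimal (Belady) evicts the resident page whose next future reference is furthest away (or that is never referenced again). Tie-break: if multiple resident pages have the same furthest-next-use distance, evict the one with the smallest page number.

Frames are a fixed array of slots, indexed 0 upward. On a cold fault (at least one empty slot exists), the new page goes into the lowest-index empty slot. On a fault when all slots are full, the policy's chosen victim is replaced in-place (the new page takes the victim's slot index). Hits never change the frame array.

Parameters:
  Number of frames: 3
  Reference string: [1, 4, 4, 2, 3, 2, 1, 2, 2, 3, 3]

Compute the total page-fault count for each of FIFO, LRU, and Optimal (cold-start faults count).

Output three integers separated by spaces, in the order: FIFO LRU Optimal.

--- FIFO ---
  step 0: ref 1 -> FAULT, frames=[1,-,-] (faults so far: 1)
  step 1: ref 4 -> FAULT, frames=[1,4,-] (faults so far: 2)
  step 2: ref 4 -> HIT, frames=[1,4,-] (faults so far: 2)
  step 3: ref 2 -> FAULT, frames=[1,4,2] (faults so far: 3)
  step 4: ref 3 -> FAULT, evict 1, frames=[3,4,2] (faults so far: 4)
  step 5: ref 2 -> HIT, frames=[3,4,2] (faults so far: 4)
  step 6: ref 1 -> FAULT, evict 4, frames=[3,1,2] (faults so far: 5)
  step 7: ref 2 -> HIT, frames=[3,1,2] (faults so far: 5)
  step 8: ref 2 -> HIT, frames=[3,1,2] (faults so far: 5)
  step 9: ref 3 -> HIT, frames=[3,1,2] (faults so far: 5)
  step 10: ref 3 -> HIT, frames=[3,1,2] (faults so far: 5)
  FIFO total faults: 5
--- LRU ---
  step 0: ref 1 -> FAULT, frames=[1,-,-] (faults so far: 1)
  step 1: ref 4 -> FAULT, frames=[1,4,-] (faults so far: 2)
  step 2: ref 4 -> HIT, frames=[1,4,-] (faults so far: 2)
  step 3: ref 2 -> FAULT, frames=[1,4,2] (faults so far: 3)
  step 4: ref 3 -> FAULT, evict 1, frames=[3,4,2] (faults so far: 4)
  step 5: ref 2 -> HIT, frames=[3,4,2] (faults so far: 4)
  step 6: ref 1 -> FAULT, evict 4, frames=[3,1,2] (faults so far: 5)
  step 7: ref 2 -> HIT, frames=[3,1,2] (faults so far: 5)
  step 8: ref 2 -> HIT, frames=[3,1,2] (faults so far: 5)
  step 9: ref 3 -> HIT, frames=[3,1,2] (faults so far: 5)
  step 10: ref 3 -> HIT, frames=[3,1,2] (faults so far: 5)
  LRU total faults: 5
--- Optimal ---
  step 0: ref 1 -> FAULT, frames=[1,-,-] (faults so far: 1)
  step 1: ref 4 -> FAULT, frames=[1,4,-] (faults so far: 2)
  step 2: ref 4 -> HIT, frames=[1,4,-] (faults so far: 2)
  step 3: ref 2 -> FAULT, frames=[1,4,2] (faults so far: 3)
  step 4: ref 3 -> FAULT, evict 4, frames=[1,3,2] (faults so far: 4)
  step 5: ref 2 -> HIT, frames=[1,3,2] (faults so far: 4)
  step 6: ref 1 -> HIT, frames=[1,3,2] (faults so far: 4)
  step 7: ref 2 -> HIT, frames=[1,3,2] (faults so far: 4)
  step 8: ref 2 -> HIT, frames=[1,3,2] (faults so far: 4)
  step 9: ref 3 -> HIT, frames=[1,3,2] (faults so far: 4)
  step 10: ref 3 -> HIT, frames=[1,3,2] (faults so far: 4)
  Optimal total faults: 4

Answer: 5 5 4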